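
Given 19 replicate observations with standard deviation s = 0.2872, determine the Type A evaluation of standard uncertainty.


u_A = s / sqrt(n)
u_A = 0.2872 / sqrt(19)
u_A = 0.2872 / 4.3588989
u_A = 0.0659

0.0659


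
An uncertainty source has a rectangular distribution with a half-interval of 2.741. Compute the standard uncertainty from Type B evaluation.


u_B = half_width / sqrt(3)
u_B = 2.741 / 1.7320508
u_B = 1.5825

1.5825


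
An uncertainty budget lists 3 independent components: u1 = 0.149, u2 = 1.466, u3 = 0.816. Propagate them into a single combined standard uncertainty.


uc = sqrt(0.149^2 + 1.466^2 + 0.816^2)
uc = sqrt(2.837213)
uc = 1.6844

1.6844


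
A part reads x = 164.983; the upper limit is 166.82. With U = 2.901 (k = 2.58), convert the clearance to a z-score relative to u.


u = U / k = 2.901 / 2.58 = 1.1244186
margin = |USL - x| = |166.82 - 164.983| = 1.837
z = margin / u = 1.837 / 1.1244186
z = 1.6337

1.6337


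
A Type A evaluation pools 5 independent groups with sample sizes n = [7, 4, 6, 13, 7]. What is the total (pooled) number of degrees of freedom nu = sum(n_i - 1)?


nu = sum_i (n_i - 1)
nu = ((7 - 1) + (4 - 1) + (6 - 1) + (13 - 1) + (7 - 1))
nu = 6 + 3 + 5 + 12 + 6
nu = 32

32


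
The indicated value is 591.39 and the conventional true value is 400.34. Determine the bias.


Systematic error = measured - true
= 591.39 - 400.34
= 191.0500

191.0500


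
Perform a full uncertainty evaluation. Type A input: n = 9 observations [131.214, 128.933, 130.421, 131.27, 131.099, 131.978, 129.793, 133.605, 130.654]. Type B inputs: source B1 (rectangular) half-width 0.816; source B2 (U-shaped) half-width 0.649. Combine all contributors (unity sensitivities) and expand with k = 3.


mean = (131.214 + 128.933 + 130.421 + 131.27 + 131.099 + 131.978 + 129.793 + 133.605 + 130.654) / 9 = 130.9963333
s = sqrt(sum((x - mean)^2)/(n-1)) = 1.3254801
u_A = s / sqrt(n) = 1.3254801 / sqrt(9) = 0.4418267
u_B1 = 0.816 / sqrt(3) = 0.47111782
u_B2 = 0.649 / sqrt(2) = 0.4589123
uc = sqrt(0.4418267^2 + 0.47111782^2 + 0.4589123^2) = 0.79231517
U = k * uc = 3 * 0.79231517
U = 2.3769

2.3769


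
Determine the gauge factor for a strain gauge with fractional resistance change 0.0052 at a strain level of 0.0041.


GF = (dR/R) / epsilon
= 0.0052 / 0.0041
= 1.2683

1.2683


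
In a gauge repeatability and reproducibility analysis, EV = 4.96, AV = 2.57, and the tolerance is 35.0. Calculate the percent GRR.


GRR = sqrt(EV^2 + AV^2) = sqrt(4.96^2 + 2.57^2) = 5.5862778
%GRR = GRR / tol * 100 = 5.5862778 / 35.0 * 100
%GRR = 15.9608

15.9608


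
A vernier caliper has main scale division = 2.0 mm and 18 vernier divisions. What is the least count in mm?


LC = MSD / n_div
= 2.0 / 18
= 0.1111

0.1111


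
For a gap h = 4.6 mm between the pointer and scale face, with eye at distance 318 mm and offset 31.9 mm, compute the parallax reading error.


error = h * offset / d
= 4.6 * 31.9 / 318
= 0.4614

0.4614


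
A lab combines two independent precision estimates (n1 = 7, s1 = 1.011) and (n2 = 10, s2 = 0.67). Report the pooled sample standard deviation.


s_p = sqrt(((n1-1)*s1^2 + (n2-1)*s2^2) / (n1+n2-2))
numerator = (7-1)*1.011^2 + (10-1)*0.67^2 = 6.132726 + 4.0401 = 10.172826
denominator = 7 + 10 - 2 = 15
s_p^2 = 10.172826 / 15 = 0.6781884
s_p = sqrt(0.6781884) = 0.8235

0.8235


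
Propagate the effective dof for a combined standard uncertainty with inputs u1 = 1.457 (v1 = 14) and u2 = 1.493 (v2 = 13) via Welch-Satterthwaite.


uc = sqrt(u1^2 + u2^2) = sqrt(1.457^2 + 1.493^2) = 2.0861203
v_eff = uc^4 / (u1^4/v1 + u2^4/v2)
= 2.0861203^4 / (1.457^4/14 + 1.493^4/13)
= 18.939015 / 0.70409656
v_eff = 26.8983

26.8983


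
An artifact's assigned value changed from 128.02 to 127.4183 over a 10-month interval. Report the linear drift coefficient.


rate = (v2 - v1) / months
= (127.4183 - 128.02) / 10
= -0.6017 / 10
= -0.0602

-0.0602


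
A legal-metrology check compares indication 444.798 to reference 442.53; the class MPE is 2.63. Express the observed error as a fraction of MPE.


e = indication - reference = 444.798 - 442.53 = 2.2680
|e| = 2.2680
ratio = |e| / MPE = 2.2680 / 2.63
ratio = 0.8624

0.8624


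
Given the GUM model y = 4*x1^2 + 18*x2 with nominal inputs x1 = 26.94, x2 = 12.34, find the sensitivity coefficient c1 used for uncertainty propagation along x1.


y = 4*x1^2 + 18*x2
dy/dx1 = 2*4*x1
Evaluate at x1 = 26.94: c1 = 8 * 26.94
c1 = 215.5200

215.5200


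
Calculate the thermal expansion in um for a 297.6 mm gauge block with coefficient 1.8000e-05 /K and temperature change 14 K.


dL = L * alpha * dT
= 297.6 * 1.8000e-05 * 14
= 0.0749952 mm
dL_um = 0.0749952 * 1000 = 74.9952 um

74.9952


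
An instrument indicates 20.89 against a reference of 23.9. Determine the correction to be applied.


Correction = standard - reading
= 23.9 - 20.89
= 3.0100

3.0100


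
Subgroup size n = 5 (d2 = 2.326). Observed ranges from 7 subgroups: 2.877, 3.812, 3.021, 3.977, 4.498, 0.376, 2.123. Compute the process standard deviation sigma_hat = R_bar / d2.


R_bar = (2.877 + 3.812 + 3.021 + 3.977 + 4.498 + 0.376 + 2.123) / 7
R_bar = 20.684 / 7 = 2.9548571
sigma_hat = R_bar / d2 = 2.9548571 / 2.326 = 1.2704

1.2704


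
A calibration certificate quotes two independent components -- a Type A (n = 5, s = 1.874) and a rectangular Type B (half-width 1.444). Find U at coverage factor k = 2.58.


u_A = s / sqrt(n) = 1.874 / sqrt(5) = 0.83807828
u_B = half_width / sqrt(3) = 1.444 / sqrt(3) = 0.83369379
uc = sqrt(u_A^2 + u_B^2) = sqrt(0.83807828^2 + 0.83369379^2) = 1.1821254
U = k * uc = 2.58 * 1.1821254
U = 3.0499

3.0499


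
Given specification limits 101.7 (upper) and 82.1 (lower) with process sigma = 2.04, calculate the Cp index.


Cp = (USL - LSL) / (6 * sigma)
= (101.7 - 82.1) / (6 * 2.04)
= 19.6000 / 12.2400
= 1.6013

1.6013


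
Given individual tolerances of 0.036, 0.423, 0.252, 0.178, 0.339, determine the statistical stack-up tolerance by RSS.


RSS = sqrt(0.036^2 + 0.423^2 + 0.252^2 + 0.178^2 + 0.339^2)
= sqrt(0.390334)
= 0.6248

0.6248


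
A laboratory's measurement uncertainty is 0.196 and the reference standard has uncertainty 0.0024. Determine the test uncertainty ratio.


TUR = u_lab / u_ref
= 0.196 / 0.0024
= 81.6667

81.6667


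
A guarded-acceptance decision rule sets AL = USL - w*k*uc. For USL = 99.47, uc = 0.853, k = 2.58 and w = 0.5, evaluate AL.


U = k * uc = 2.58 * 0.853 = 2.20074
guard band g = w * U = 0.5 * 2.20074 = 1.10037
AL = USL - g = 99.47 - 1.10037
AL = 98.3696

98.3696


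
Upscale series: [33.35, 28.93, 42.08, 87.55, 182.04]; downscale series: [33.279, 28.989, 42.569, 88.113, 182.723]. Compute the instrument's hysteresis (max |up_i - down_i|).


|33.35 - 33.279| = 0.0710
|28.93 - 28.989| = 0.0590
|42.08 - 42.569| = 0.4890
|87.55 - 88.113| = 0.5630
|182.04 - 182.723| = 0.6830
hysteresis = max(diffs) = 0.6830

0.6830


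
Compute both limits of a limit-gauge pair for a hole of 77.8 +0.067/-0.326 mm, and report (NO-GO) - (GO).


GO = nominal - lower_tol (smallest hole = maximum material condition)
GO = 77.8 - 0.326 = 77.474
NO-GO = nominal + upper_tol (largest hole = least material condition)
NO-GO = 77.8 + 0.067 = 77.867
spread = NO-GO - GO = 77.867 - 77.474 = 0.3930

0.3930


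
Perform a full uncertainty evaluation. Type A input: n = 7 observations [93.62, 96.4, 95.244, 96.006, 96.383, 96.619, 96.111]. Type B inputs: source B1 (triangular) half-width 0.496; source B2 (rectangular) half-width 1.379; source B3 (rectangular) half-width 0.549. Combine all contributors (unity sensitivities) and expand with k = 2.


mean = (93.62 + 96.4 + 95.244 + 96.006 + 96.383 + 96.619 + 96.111) / 7 = 95.769
s = sqrt(sum((x - mean)^2)/(n-1)) = 1.0459936
u_A = s / sqrt(n) = 1.0459936 / sqrt(7) = 0.39534842
u_B1 = 0.496 / sqrt(6) = 0.20249115
u_B2 = 1.379 / sqrt(3) = 0.79616602
u_B3 = 0.549 / sqrt(3) = 0.3169653
uc = sqrt(0.39534842^2 + 0.20249115^2 + 0.79616602^2 + 0.3169653^2) = 0.96522037
U = k * uc = 2 * 0.96522037
U = 1.9304

1.9304


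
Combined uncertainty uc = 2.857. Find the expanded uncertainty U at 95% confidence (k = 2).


U = k * uc
U = 2 * 2.857
U = 5.7140

5.7140


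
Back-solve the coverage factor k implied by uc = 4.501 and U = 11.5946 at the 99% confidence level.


k = U / uc
k = 11.5946 / 4.501
k = 2.576

2.576


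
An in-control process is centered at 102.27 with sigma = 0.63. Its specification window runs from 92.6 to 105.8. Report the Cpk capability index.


Cpu = (USL - mean) / (3*sigma) = (105.8 - 102.27) / (3*0.63) = 1.8677
Cpl = (mean - LSL) / (3*sigma) = (102.27 - 92.6) / (3*0.63) = 5.1164
Cpk = min(Cpu, Cpl) = 1.8677

1.8677


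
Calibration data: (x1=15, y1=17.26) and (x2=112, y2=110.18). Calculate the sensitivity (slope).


slope = (y2 - y1) / (x2 - x1)
= (110.18 - 17.26) / (112 - 15)
= 92.9200 / 97
= 0.9579

0.9579


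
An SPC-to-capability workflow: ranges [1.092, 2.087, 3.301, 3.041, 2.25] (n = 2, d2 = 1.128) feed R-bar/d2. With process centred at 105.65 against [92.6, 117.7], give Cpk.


R_bar = (1.092 + 2.087 + 3.301 + 3.041 + 2.25) / 5 = 2.3542
sigma = R_bar / d2 = 2.3542 / 1.128 = 2.0870567
Cp = (USL - LSL)/(6*sigma) = (117.7 - 92.6)/(6*2.0870567) = 2.0044
Cpu = (117.7 - 105.65)/(3*2.0870567) = 1.9246
Cpl = (105.65 - 92.6)/(3*2.0870567) = 2.0843
Cpk = min(Cpu, Cpl) = 1.9246

1.9246


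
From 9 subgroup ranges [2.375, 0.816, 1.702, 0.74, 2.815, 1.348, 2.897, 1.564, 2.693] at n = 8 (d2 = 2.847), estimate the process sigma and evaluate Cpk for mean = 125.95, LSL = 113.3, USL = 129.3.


R_bar = (2.375 + 0.816 + 1.702 + 0.74 + 2.815 + 1.348 + 2.897 + 1.564 + 2.693) / 9 = 1.8833333
sigma = R_bar / d2 = 1.8833333 / 2.847 = 0.66151503
Cp = (USL - LSL)/(6*sigma) = (129.3 - 113.3)/(6*0.66151503) = 4.0312
Cpu = (129.3 - 125.95)/(3*0.66151503) = 1.6880
Cpl = (125.95 - 113.3)/(3*0.66151503) = 6.3743
Cpk = min(Cpu, Cpl) = 1.6880

1.6880


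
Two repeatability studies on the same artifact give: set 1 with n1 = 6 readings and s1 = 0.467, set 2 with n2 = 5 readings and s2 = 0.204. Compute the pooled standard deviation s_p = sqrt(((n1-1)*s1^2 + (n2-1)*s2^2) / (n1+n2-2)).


s_p = sqrt(((n1-1)*s1^2 + (n2-1)*s2^2) / (n1+n2-2))
numerator = (6-1)*0.467^2 + (5-1)*0.204^2 = 1.090445 + 0.166464 = 1.256909
denominator = 6 + 5 - 2 = 9
s_p^2 = 1.256909 / 9 = 0.13965656
s_p = sqrt(0.13965656) = 0.3737

0.3737


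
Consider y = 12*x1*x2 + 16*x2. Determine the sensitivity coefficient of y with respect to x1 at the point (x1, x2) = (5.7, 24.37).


y = 12*x1*x2 + 16*x2
dy/dx1 = 12*x2
Evaluate at x2 = 24.37: c1 = 12 * 24.37
c1 = 292.4400

292.4400


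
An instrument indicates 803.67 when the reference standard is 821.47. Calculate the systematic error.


Systematic error = measured - true
= 803.67 - 821.47
= -17.8000

-17.8000


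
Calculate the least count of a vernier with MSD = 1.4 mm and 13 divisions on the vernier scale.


LC = MSD / n_div
= 1.4 / 13
= 0.1077

0.1077


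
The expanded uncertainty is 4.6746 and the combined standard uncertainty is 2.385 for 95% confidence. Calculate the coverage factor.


k = U / uc
k = 4.6746 / 2.385
k = 1.96

1.96


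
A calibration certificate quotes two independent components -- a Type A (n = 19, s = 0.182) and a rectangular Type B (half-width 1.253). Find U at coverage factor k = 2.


u_A = s / sqrt(n) = 0.182 / sqrt(19) = 0.041753664
u_B = half_width / sqrt(3) = 1.253 / sqrt(3) = 0.72341989
uc = sqrt(u_A^2 + u_B^2) = sqrt(0.041753664^2 + 0.72341989^2) = 0.72462384
U = k * uc = 2 * 0.72462384
U = 1.4492

1.4492


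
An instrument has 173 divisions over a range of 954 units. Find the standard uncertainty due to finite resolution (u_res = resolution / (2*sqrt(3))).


resolution = range / divisions
resolution = 954 / 173 = 5.5144509
u_res = resolution / (2*sqrt(3))
u_res = 5.5144509 / 3.4641016
u_res = 1.5919

1.5919


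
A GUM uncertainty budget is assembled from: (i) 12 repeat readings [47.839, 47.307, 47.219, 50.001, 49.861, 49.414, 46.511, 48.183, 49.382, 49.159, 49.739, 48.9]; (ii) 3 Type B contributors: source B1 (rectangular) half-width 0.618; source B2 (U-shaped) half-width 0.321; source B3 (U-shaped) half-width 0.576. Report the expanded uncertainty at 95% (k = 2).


mean = (47.839 + 47.307 + 47.219 + 50.001 + 49.861 + 49.414 + 46.511 + 48.183 + 49.382 + 49.159 + 49.739 + 48.9) / 12 = 48.62625
s = sqrt(sum((x - mean)^2)/(n-1)) = 1.1760688
u_A = s / sqrt(n) = 1.1760688 / sqrt(12) = 0.33950182
u_B1 = 0.618 / sqrt(3) = 0.35680247
u_B2 = 0.321 / sqrt(2) = 0.22698128
u_B3 = 0.576 / sqrt(2) = 0.40729351
uc = sqrt(0.33950182^2 + 0.35680247^2 + 0.22698128^2 + 0.40729351^2) = 0.67821677
U = k * uc = 2 * 0.67821677
U = 1.3564

1.3564


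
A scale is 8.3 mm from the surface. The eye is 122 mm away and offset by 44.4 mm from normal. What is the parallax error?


error = h * offset / d
= 8.3 * 44.4 / 122
= 3.0207

3.0207


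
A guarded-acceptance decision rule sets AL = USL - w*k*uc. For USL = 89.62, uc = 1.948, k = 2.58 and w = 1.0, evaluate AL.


U = k * uc = 2.58 * 1.948 = 5.02584
guard band g = w * U = 1.0 * 5.02584 = 5.02584
AL = USL - g = 89.62 - 5.02584
AL = 84.5942

84.5942


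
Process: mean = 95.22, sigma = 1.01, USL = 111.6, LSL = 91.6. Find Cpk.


Cpu = (USL - mean) / (3*sigma) = (111.6 - 95.22) / (3*1.01) = 5.4059
Cpl = (mean - LSL) / (3*sigma) = (95.22 - 91.6) / (3*1.01) = 1.1947
Cpk = min(Cpu, Cpl) = 1.1947

1.1947


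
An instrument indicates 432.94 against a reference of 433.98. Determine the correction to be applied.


Correction = standard - reading
= 433.98 - 432.94
= 1.0400

1.0400


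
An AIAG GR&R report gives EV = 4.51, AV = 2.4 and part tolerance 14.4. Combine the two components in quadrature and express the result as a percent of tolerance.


GRR = sqrt(EV^2 + AV^2) = sqrt(4.51^2 + 2.4^2) = 5.1088257
%GRR = GRR / tol * 100 = 5.1088257 / 14.4 * 100
%GRR = 35.4780

35.4780


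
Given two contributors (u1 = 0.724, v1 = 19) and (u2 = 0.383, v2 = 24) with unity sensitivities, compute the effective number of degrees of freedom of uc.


uc = sqrt(u1^2 + u2^2) = sqrt(0.724^2 + 0.383^2) = 0.81906349
v_eff = uc^4 / (u1^4/v1 + u2^4/v2)
= 0.81906349^4 / (0.724^4/19 + 0.383^4/24)
= 0.45005985 / 0.015357647
v_eff = 29.3053

29.3053


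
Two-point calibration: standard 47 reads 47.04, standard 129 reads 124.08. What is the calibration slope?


slope = (y2 - y1) / (x2 - x1)
= (124.08 - 47.04) / (129 - 47)
= 77.0400 / 82
= 0.9395

0.9395


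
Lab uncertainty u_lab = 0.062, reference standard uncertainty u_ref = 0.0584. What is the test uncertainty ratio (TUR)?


TUR = u_lab / u_ref
= 0.062 / 0.0584
= 1.0616

1.0616


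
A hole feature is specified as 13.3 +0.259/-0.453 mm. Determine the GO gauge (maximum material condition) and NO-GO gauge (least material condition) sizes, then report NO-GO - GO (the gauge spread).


GO = nominal - lower_tol (smallest hole = maximum material condition)
GO = 13.3 - 0.453 = 12.847
NO-GO = nominal + upper_tol (largest hole = least material condition)
NO-GO = 13.3 + 0.259 = 13.559
spread = NO-GO - GO = 13.559 - 12.847 = 0.7120

0.7120


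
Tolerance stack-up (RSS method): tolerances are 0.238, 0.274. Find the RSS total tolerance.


RSS = sqrt(0.238^2 + 0.274^2)
= sqrt(0.13172)
= 0.3629

0.3629


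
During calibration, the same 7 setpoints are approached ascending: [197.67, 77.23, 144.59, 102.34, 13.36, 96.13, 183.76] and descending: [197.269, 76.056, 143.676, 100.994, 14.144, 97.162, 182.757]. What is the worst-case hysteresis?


|197.67 - 197.269| = 0.4010
|77.23 - 76.056| = 1.1740
|144.59 - 143.676| = 0.9140
|102.34 - 100.994| = 1.3460
|13.36 - 14.144| = 0.7840
|96.13 - 97.162| = 1.0320
|183.76 - 182.757| = 1.0030
hysteresis = max(diffs) = 1.3460

1.3460


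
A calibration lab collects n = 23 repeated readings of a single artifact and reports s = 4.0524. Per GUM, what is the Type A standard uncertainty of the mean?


u_A = s / sqrt(n)
u_A = 4.0524 / sqrt(23)
u_A = 4.0524 / 4.7958315
u_A = 0.8450

0.8450


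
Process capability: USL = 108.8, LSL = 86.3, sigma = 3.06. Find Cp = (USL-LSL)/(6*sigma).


Cp = (USL - LSL) / (6 * sigma)
= (108.8 - 86.3) / (6 * 3.06)
= 22.5000 / 18.3600
= 1.2255

1.2255


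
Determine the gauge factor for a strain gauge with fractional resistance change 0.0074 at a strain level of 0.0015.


GF = (dR/R) / epsilon
= 0.0074 / 0.0015
= 4.9333

4.9333


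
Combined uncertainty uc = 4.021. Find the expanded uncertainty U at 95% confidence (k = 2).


U = k * uc
U = 2 * 4.021
U = 8.0420

8.0420


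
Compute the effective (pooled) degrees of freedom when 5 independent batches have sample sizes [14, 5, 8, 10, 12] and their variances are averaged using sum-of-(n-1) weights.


nu = sum_i (n_i - 1)
nu = ((14 - 1) + (5 - 1) + (8 - 1) + (10 - 1) + (12 - 1))
nu = 13 + 4 + 7 + 9 + 11
nu = 44

44


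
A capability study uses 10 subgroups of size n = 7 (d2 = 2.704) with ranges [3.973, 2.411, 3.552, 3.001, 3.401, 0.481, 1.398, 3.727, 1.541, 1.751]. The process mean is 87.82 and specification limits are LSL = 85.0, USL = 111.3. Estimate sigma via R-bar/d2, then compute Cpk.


R_bar = (3.973 + 2.411 + 3.552 + 3.001 + 3.401 + 0.481 + 1.398 + 3.727 + 1.541 + 1.751) / 10 = 2.5236
sigma = R_bar / d2 = 2.5236 / 2.704 = 0.93328402
Cp = (USL - LSL)/(6*sigma) = (111.3 - 85.0)/(6*0.93328402) = 4.6967
Cpu = (111.3 - 87.82)/(3*0.93328402) = 8.3862
Cpl = (87.82 - 85.0)/(3*0.93328402) = 1.0072
Cpk = min(Cpu, Cpl) = 1.0072

1.0072


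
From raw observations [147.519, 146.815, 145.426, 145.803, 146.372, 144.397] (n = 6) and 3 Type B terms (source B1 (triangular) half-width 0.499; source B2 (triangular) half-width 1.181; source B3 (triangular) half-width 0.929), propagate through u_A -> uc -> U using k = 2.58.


mean = (147.519 + 146.815 + 145.426 + 145.803 + 146.372 + 144.397) / 6 = 146.0553333
s = sqrt(sum((x - mean)^2)/(n-1)) = 1.0981342
u_A = s / sqrt(n) = 1.0981342 / sqrt(6) = 0.44831141
u_B1 = 0.499 / sqrt(6) = 0.2037159
u_B2 = 1.181 / sqrt(6) = 0.48214123
u_B3 = 0.929 / sqrt(6) = 0.37926266
uc = sqrt(0.44831141^2 + 0.2037159^2 + 0.48214123^2 + 0.37926266^2) = 0.78662801
U = k * uc = 2.58 * 0.78662801
U = 2.0295

2.0295


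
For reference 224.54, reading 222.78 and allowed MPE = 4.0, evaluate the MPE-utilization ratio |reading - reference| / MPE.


e = indication - reference = 222.78 - 224.54 = -1.7600
|e| = 1.7600
ratio = |e| / MPE = 1.7600 / 4.0
ratio = 0.4400

0.4400


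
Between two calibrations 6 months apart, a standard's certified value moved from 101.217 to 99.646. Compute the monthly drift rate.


rate = (v2 - v1) / months
= (99.646 - 101.217) / 6
= -1.5710 / 6
= -0.2618

-0.2618


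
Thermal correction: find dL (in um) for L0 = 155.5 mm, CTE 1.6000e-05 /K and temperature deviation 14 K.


dL = L * alpha * dT
= 155.5 * 1.6000e-05 * 14
= 0.0348320 mm
dL_um = 0.0348320 * 1000 = 34.8320 um

34.8320


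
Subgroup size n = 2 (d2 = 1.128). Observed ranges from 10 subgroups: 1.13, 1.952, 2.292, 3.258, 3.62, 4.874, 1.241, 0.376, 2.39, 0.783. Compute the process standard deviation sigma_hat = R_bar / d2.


R_bar = (1.13 + 1.952 + 2.292 + 3.258 + 3.62 + 4.874 + 1.241 + 0.376 + 2.39 + 0.783) / 10
R_bar = 21.916 / 10 = 2.1916
sigma_hat = R_bar / d2 = 2.1916 / 1.128 = 1.9429

1.9429


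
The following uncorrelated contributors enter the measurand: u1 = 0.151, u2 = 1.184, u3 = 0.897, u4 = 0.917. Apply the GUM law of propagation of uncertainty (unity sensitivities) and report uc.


uc = sqrt(0.151^2 + 1.184^2 + 0.897^2 + 0.917^2)
uc = sqrt(3.070155)
uc = 1.7522

1.7522


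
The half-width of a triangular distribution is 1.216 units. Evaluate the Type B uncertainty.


u_B = half_width / sqrt(6)
u_B = 1.216 / 2.4494897
u_B = 0.4964

0.4964


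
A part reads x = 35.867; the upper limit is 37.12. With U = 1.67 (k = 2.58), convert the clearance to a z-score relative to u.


u = U / k = 1.67 / 2.58 = 0.64728682
margin = |USL - x| = |37.12 - 35.867| = 1.253
z = margin / u = 1.253 / 0.64728682
z = 1.9358

1.9358


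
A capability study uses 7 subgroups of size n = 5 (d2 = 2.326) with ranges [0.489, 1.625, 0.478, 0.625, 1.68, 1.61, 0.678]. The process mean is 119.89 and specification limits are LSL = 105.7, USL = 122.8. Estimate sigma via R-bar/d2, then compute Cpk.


R_bar = (0.489 + 1.625 + 0.478 + 0.625 + 1.68 + 1.61 + 0.678) / 7 = 1.0264286
sigma = R_bar / d2 = 1.0264286 / 2.326 = 0.44128487
Cp = (USL - LSL)/(6*sigma) = (122.8 - 105.7)/(6*0.44128487) = 6.4584
Cpu = (122.8 - 119.89)/(3*0.44128487) = 2.1981
Cpl = (119.89 - 105.7)/(3*0.44128487) = 10.7187
Cpk = min(Cpu, Cpl) = 2.1981

2.1981


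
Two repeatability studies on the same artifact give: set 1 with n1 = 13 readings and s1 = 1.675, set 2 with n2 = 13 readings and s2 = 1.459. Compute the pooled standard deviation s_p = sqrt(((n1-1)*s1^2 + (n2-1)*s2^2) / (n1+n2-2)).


s_p = sqrt(((n1-1)*s1^2 + (n2-1)*s2^2) / (n1+n2-2))
numerator = (13-1)*1.675^2 + (13-1)*1.459^2 = 33.6675 + 25.544172 = 59.211672
denominator = 13 + 13 - 2 = 24
s_p^2 = 59.211672 / 24 = 2.467153
s_p = sqrt(2.467153) = 1.5707

1.5707


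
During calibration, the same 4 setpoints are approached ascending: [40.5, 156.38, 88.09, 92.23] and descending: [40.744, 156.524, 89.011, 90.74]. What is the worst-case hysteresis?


|40.5 - 40.744| = 0.2440
|156.38 - 156.524| = 0.1440
|88.09 - 89.011| = 0.9210
|92.23 - 90.74| = 1.4900
hysteresis = max(diffs) = 1.4900

1.4900


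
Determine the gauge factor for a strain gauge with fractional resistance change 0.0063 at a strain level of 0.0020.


GF = (dR/R) / epsilon
= 0.0063 / 0.0020
= 3.1500

3.1500


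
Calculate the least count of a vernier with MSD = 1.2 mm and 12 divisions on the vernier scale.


LC = MSD / n_div
= 1.2 / 12
= 0.1000

0.1000


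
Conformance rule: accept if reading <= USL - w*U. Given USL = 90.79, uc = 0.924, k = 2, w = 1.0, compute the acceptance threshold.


U = k * uc = 2 * 0.924 = 1.848
guard band g = w * U = 1.0 * 1.848 = 1.848
AL = USL - g = 90.79 - 1.848
AL = 88.9420

88.9420


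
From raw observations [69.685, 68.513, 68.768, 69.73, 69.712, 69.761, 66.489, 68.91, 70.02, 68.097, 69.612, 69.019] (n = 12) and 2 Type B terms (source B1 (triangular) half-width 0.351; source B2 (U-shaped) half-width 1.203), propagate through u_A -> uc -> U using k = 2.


mean = (69.685 + 68.513 + 68.768 + 69.73 + 69.712 + 69.761 + 66.489 + 68.91 + 70.02 + 68.097 + 69.612 + 69.019) / 12 = 69.02633333
s = sqrt(sum((x - mean)^2)/(n-1)) = 0.99611959
u_A = s / sqrt(n) = 0.99611959 / sqrt(12) = 0.28755496
u_B1 = 0.351 / sqrt(6) = 0.14329515
u_B2 = 1.203 / sqrt(2) = 0.85064946
uc = sqrt(0.28755496^2 + 0.14329515^2 + 0.85064946^2) = 0.90929965
U = k * uc = 2 * 0.90929965
U = 1.8186

1.8186


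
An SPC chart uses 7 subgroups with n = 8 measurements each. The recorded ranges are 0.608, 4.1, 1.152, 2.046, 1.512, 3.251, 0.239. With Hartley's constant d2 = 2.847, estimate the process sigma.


R_bar = (0.608 + 4.1 + 1.152 + 2.046 + 1.512 + 3.251 + 0.239) / 7
R_bar = 12.908 / 7 = 1.844
sigma_hat = R_bar / d2 = 1.844 / 2.847 = 0.6477

0.6477


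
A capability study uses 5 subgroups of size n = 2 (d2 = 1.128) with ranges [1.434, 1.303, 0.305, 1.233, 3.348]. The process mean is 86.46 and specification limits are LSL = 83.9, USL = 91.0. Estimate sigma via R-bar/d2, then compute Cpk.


R_bar = (1.434 + 1.303 + 0.305 + 1.233 + 3.348) / 5 = 1.5246
sigma = R_bar / d2 = 1.5246 / 1.128 = 1.3515957
Cp = (USL - LSL)/(6*sigma) = (91.0 - 83.9)/(6*1.3515957) = 0.8755
Cpu = (91.0 - 86.46)/(3*1.3515957) = 1.1197
Cpl = (86.46 - 83.9)/(3*1.3515957) = 0.6314
Cpk = min(Cpu, Cpl) = 0.6314

0.6314


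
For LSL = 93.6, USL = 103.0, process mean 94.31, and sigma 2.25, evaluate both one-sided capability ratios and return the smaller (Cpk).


Cpu = (USL - mean) / (3*sigma) = (103.0 - 94.31) / (3*2.25) = 1.2874
Cpl = (mean - LSL) / (3*sigma) = (94.31 - 93.6) / (3*2.25) = 0.1052
Cpk = min(Cpu, Cpl) = 0.1052

0.1052


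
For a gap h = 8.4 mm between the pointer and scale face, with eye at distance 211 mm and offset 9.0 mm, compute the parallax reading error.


error = h * offset / d
= 8.4 * 9.0 / 211
= 0.3583

0.3583


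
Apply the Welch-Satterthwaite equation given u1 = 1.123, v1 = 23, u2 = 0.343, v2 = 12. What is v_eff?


uc = sqrt(u1^2 + u2^2) = sqrt(1.123^2 + 0.343^2) = 1.1742138
v_eff = uc^4 / (u1^4/v1 + u2^4/v2)
= 1.1742138^4 / (1.123^4/23 + 0.343^4/12)
= 1.9010289 / 0.070303282
v_eff = 27.0404

27.0404


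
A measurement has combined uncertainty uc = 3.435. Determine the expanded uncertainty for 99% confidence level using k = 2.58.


U = k * uc
U = 2.58 * 3.435
U = 8.8623

8.8623


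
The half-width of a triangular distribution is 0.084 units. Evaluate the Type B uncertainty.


u_B = half_width / sqrt(6)
u_B = 0.084 / 2.4494897
u_B = 0.0343

0.0343


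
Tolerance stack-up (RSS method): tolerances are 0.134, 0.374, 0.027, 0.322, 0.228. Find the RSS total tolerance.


RSS = sqrt(0.134^2 + 0.374^2 + 0.027^2 + 0.322^2 + 0.228^2)
= sqrt(0.314229)
= 0.5606

0.5606


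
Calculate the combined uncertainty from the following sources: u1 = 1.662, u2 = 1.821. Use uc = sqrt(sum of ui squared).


uc = sqrt(1.662^2 + 1.821^2)
uc = sqrt(6.078285)
uc = 2.4654

2.4654


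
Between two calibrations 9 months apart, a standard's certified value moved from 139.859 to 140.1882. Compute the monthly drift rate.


rate = (v2 - v1) / months
= (140.1882 - 139.859) / 9
= 0.3292 / 9
= 0.0366

0.0366


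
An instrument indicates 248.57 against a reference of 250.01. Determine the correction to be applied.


Correction = standard - reading
= 250.01 - 248.57
= 1.4400

1.4400


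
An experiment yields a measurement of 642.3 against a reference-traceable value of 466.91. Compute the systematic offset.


Systematic error = measured - true
= 642.3 - 466.91
= 175.3900

175.3900


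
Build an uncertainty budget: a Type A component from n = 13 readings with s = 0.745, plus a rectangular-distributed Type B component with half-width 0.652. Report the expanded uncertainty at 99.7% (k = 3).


u_A = s / sqrt(n) = 0.745 / sqrt(13) = 0.20662582
u_B = half_width / sqrt(3) = 0.652 / sqrt(3) = 0.37643238
uc = sqrt(u_A^2 + u_B^2) = sqrt(0.20662582^2 + 0.37643238^2) = 0.42941305
U = k * uc = 3 * 0.42941305
U = 1.2882

1.2882


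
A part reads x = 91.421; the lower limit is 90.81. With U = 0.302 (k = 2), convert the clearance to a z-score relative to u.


u = U / k = 0.302 / 2 = 0.151
margin = |LSL - x| = |90.81 - 91.421| = 0.611
z = margin / u = 0.611 / 0.151
z = 4.0464

4.0464


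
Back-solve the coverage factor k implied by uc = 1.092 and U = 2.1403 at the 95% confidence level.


k = U / uc
k = 2.1403 / 1.092
k = 1.96

1.96


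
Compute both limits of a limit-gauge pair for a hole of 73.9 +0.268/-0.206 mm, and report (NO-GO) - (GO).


GO = nominal - lower_tol (smallest hole = maximum material condition)
GO = 73.9 - 0.206 = 73.694
NO-GO = nominal + upper_tol (largest hole = least material condition)
NO-GO = 73.9 + 0.268 = 74.168
spread = NO-GO - GO = 74.168 - 73.694 = 0.4740

0.4740


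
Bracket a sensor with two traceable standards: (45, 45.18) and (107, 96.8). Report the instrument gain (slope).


slope = (y2 - y1) / (x2 - x1)
= (96.8 - 45.18) / (107 - 45)
= 51.6200 / 62
= 0.8326

0.8326


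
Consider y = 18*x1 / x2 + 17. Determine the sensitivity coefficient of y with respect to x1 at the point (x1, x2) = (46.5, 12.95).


y = 18*x1 / x2 + 17
dy/dx1 = 18/x2
Evaluate at x2 = 12.95: c1 = 18 / 12.95
c1 = 1.3900

1.3900


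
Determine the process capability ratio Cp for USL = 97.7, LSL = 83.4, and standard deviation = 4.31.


Cp = (USL - LSL) / (6 * sigma)
= (97.7 - 83.4) / (6 * 4.31)
= 14.3000 / 25.8600
= 0.5530

0.5530


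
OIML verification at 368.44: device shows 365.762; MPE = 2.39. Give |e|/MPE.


e = indication - reference = 365.762 - 368.44 = -2.6780
|e| = 2.6780
ratio = |e| / MPE = 2.6780 / 2.39
ratio = 1.1205

1.1205


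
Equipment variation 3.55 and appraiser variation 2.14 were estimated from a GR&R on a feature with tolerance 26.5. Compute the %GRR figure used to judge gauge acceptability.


GRR = sqrt(EV^2 + AV^2) = sqrt(3.55^2 + 2.14^2) = 4.1451297
%GRR = GRR / tol * 100 = 4.1451297 / 26.5 * 100
%GRR = 15.6420

15.6420


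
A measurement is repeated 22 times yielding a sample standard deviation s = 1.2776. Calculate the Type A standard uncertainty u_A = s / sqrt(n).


u_A = s / sqrt(n)
u_A = 1.2776 / sqrt(22)
u_A = 1.2776 / 4.6904158
u_A = 0.2724

0.2724


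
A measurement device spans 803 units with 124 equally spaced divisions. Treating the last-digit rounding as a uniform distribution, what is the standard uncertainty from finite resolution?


resolution = range / divisions
resolution = 803 / 124 = 6.4758065
u_res = resolution / (2*sqrt(3))
u_res = 6.4758065 / 3.4641016
u_res = 1.8694

1.8694


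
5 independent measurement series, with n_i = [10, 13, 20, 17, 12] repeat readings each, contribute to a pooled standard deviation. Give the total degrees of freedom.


nu = sum_i (n_i - 1)
nu = ((10 - 1) + (13 - 1) + (20 - 1) + (17 - 1) + (12 - 1))
nu = 9 + 12 + 19 + 16 + 11
nu = 67

67


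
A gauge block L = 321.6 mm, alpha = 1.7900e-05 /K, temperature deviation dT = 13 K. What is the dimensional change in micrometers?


dL = L * alpha * dT
= 321.6 * 1.7900e-05 * 13
= 0.0748363 mm
dL_um = 0.0748363 * 1000 = 74.8363 um

74.8363


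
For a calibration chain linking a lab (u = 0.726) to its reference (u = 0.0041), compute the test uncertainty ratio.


TUR = u_lab / u_ref
= 0.726 / 0.0041
= 177.0732

177.0732


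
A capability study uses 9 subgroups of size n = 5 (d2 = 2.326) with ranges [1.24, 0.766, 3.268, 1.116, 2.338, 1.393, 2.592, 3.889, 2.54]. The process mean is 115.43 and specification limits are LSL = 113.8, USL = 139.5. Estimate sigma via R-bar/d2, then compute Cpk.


R_bar = (1.24 + 0.766 + 3.268 + 1.116 + 2.338 + 1.393 + 2.592 + 3.889 + 2.54) / 9 = 2.1268889
sigma = R_bar / d2 = 2.1268889 / 2.326 = 0.91439764
Cp = (USL - LSL)/(6*sigma) = (139.5 - 113.8)/(6*0.91439764) = 4.6843
Cpu = (139.5 - 115.43)/(3*0.91439764) = 8.7744
Cpl = (115.43 - 113.8)/(3*0.91439764) = 0.5942
Cpk = min(Cpu, Cpl) = 0.5942

0.5942


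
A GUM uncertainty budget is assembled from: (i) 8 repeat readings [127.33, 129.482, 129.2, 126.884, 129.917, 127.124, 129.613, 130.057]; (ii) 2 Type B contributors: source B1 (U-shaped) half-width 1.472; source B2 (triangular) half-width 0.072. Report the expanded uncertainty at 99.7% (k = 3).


mean = (127.33 + 129.482 + 129.2 + 126.884 + 129.917 + 127.124 + 129.613 + 130.057) / 8 = 128.700875
s = sqrt(sum((x - mean)^2)/(n-1)) = 1.3456892
u_A = s / sqrt(n) = 1.3456892 / sqrt(8) = 0.47577298
u_B1 = 1.472 / sqrt(2) = 1.0408612
u_B2 = 0.072 / sqrt(6) = 0.029393877
uc = sqrt(0.47577298^2 + 1.0408612^2 + 0.029393877^2) = 1.1448214
U = k * uc = 3 * 1.1448214
U = 3.4345

3.4345


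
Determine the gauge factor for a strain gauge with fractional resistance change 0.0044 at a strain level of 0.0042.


GF = (dR/R) / epsilon
= 0.0044 / 0.0042
= 1.0476

1.0476


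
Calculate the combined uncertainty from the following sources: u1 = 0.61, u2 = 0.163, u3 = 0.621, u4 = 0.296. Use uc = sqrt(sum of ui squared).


uc = sqrt(0.61^2 + 0.163^2 + 0.621^2 + 0.296^2)
uc = sqrt(0.871926)
uc = 0.9338

0.9338


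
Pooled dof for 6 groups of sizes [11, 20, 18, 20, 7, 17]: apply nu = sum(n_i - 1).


nu = sum_i (n_i - 1)
nu = ((11 - 1) + (20 - 1) + (18 - 1) + (20 - 1) + (7 - 1) + (17 - 1))
nu = 10 + 19 + 17 + 19 + 6 + 16
nu = 87

87


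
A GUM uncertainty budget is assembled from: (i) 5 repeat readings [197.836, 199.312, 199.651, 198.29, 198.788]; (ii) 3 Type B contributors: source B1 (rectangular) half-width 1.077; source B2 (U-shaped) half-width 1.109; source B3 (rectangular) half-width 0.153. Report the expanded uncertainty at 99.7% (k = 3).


mean = (197.836 + 199.312 + 199.651 + 198.29 + 198.788) / 5 = 198.7754
s = sqrt(sum((x - mean)^2)/(n-1)) = 0.73703107
u_A = s / sqrt(n) = 0.73703107 / sqrt(5) = 0.32961031
u_B1 = 1.077 / sqrt(3) = 0.62180624
u_B2 = 1.109 / sqrt(2) = 0.78418142
u_B3 = 0.153 / sqrt(3) = 0.088334591
uc = sqrt(0.32961031^2 + 0.62180624^2 + 0.78418142^2 + 0.088334591^2) = 1.0573691
U = k * uc = 3 * 1.0573691
U = 3.1721

3.1721


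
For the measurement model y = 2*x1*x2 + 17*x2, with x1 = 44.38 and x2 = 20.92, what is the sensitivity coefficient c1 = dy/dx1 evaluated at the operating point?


y = 2*x1*x2 + 17*x2
dy/dx1 = 2*x2
Evaluate at x2 = 20.92: c1 = 2 * 20.92
c1 = 41.8400

41.8400


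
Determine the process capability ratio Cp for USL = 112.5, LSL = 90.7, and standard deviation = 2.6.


Cp = (USL - LSL) / (6 * sigma)
= (112.5 - 90.7) / (6 * 2.6)
= 21.8000 / 15.6000
= 1.3974

1.3974


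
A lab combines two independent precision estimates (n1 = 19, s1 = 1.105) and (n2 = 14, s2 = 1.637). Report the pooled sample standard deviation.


s_p = sqrt(((n1-1)*s1^2 + (n2-1)*s2^2) / (n1+n2-2))
numerator = (19-1)*1.105^2 + (14-1)*1.637^2 = 21.97845 + 34.836997 = 56.815447
denominator = 19 + 14 - 2 = 31
s_p^2 = 56.815447 / 31 = 1.8327564
s_p = sqrt(1.8327564) = 1.3538

1.3538


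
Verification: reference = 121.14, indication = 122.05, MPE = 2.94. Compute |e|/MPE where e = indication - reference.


e = indication - reference = 122.05 - 121.14 = 0.9100
|e| = 0.9100
ratio = |e| / MPE = 0.9100 / 2.94
ratio = 0.3095

0.3095


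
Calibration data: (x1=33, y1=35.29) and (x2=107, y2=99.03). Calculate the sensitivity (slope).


slope = (y2 - y1) / (x2 - x1)
= (99.03 - 35.29) / (107 - 33)
= 63.7400 / 74
= 0.8614

0.8614


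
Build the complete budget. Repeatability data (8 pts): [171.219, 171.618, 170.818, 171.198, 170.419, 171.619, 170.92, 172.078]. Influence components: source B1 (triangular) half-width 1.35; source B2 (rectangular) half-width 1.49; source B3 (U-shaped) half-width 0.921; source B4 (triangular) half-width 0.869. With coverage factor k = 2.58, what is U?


mean = (171.219 + 171.618 + 170.818 + 171.198 + 170.419 + 171.619 + 170.92 + 172.078) / 8 = 171.236125
s = sqrt(sum((x - mean)^2)/(n-1)) = 0.5271729
u_A = s / sqrt(n) = 0.5271729 / sqrt(8) = 0.18638377
u_B1 = 1.35 / sqrt(6) = 0.55113519
u_B2 = 1.49 / sqrt(3) = 0.8602519
u_B3 = 0.921 / sqrt(2) = 0.65124535
u_B4 = 0.869 / sqrt(6) = 0.35476776
uc = sqrt(0.18638377^2 + 0.55113519^2 + 0.8602519^2 + 0.65124535^2 + 0.35476776^2) = 1.2761281
U = k * uc = 2.58 * 1.2761281
U = 3.2924

3.2924


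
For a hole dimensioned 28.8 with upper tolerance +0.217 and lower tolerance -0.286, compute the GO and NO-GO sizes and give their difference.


GO = nominal - lower_tol (smallest hole = maximum material condition)
GO = 28.8 - 0.286 = 28.514
NO-GO = nominal + upper_tol (largest hole = least material condition)
NO-GO = 28.8 + 0.217 = 29.017
spread = NO-GO - GO = 29.017 - 28.514 = 0.5030

0.5030


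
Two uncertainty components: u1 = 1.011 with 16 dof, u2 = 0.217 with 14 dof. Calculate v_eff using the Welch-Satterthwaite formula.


uc = sqrt(u1^2 + u2^2) = sqrt(1.011^2 + 0.217^2) = 1.0340261
v_eff = uc^4 / (u1^4/v1 + u2^4/v2)
= 1.0340261^4 / (1.011^4/16 + 0.217^4/14)
= 1.14321 / 0.065454093
v_eff = 17.4658

17.4658


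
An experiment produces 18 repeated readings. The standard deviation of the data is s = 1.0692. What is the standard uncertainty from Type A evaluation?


u_A = s / sqrt(n)
u_A = 1.0692 / sqrt(18)
u_A = 1.0692 / 4.2426407
u_A = 0.2520

0.2520


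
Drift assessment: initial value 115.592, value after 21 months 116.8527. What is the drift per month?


rate = (v2 - v1) / months
= (116.8527 - 115.592) / 21
= 1.2607 / 21
= 0.0600

0.0600


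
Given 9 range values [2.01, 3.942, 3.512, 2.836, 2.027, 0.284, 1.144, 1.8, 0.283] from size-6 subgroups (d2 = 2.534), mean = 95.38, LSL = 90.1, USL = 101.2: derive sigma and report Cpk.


R_bar = (2.01 + 3.942 + 3.512 + 2.836 + 2.027 + 0.284 + 1.144 + 1.8 + 0.283) / 9 = 1.982
sigma = R_bar / d2 = 1.982 / 2.534 = 0.78216259
Cp = (USL - LSL)/(6*sigma) = (101.2 - 90.1)/(6*0.78216259) = 2.3652
Cpu = (101.2 - 95.38)/(3*0.78216259) = 2.4803
Cpl = (95.38 - 90.1)/(3*0.78216259) = 2.2502
Cpk = min(Cpu, Cpl) = 2.2502

2.2502


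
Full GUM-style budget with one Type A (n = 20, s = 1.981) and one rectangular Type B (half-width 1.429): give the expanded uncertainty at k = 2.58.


u_A = s / sqrt(n) = 1.981 / sqrt(20) = 0.44296507
u_B = half_width / sqrt(3) = 1.429 / sqrt(3) = 0.82503353
uc = sqrt(u_A^2 + u_B^2) = sqrt(0.44296507^2 + 0.82503353^2) = 0.93642852
U = k * uc = 2.58 * 0.93642852
U = 2.4160

2.4160


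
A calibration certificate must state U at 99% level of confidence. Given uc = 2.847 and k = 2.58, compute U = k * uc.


U = k * uc
U = 2.58 * 2.847
U = 7.3453

7.3453


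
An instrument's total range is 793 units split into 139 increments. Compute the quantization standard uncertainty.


resolution = range / divisions
resolution = 793 / 139 = 5.705036
u_res = resolution / (2*sqrt(3))
u_res = 5.705036 / 3.4641016
u_res = 1.6469

1.6469


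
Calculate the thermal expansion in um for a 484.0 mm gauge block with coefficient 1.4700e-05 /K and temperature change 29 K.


dL = L * alpha * dT
= 484.0 * 1.4700e-05 * 29
= 0.2063292 mm
dL_um = 0.2063292 * 1000 = 206.3292 um

206.3292


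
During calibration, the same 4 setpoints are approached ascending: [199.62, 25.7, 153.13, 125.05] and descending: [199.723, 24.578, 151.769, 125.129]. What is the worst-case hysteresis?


|199.62 - 199.723| = 0.1030
|25.7 - 24.578| = 1.1220
|153.13 - 151.769| = 1.3610
|125.05 - 125.129| = 0.0790
hysteresis = max(diffs) = 1.3610

1.3610


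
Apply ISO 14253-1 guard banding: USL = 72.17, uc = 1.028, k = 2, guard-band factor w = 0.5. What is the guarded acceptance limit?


U = k * uc = 2 * 1.028 = 2.056
guard band g = w * U = 0.5 * 2.056 = 1.028
AL = USL - g = 72.17 - 1.028
AL = 71.1420

71.1420


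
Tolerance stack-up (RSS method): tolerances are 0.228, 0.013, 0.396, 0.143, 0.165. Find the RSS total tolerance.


RSS = sqrt(0.228^2 + 0.013^2 + 0.396^2 + 0.143^2 + 0.165^2)
= sqrt(0.256643)
= 0.5066

0.5066


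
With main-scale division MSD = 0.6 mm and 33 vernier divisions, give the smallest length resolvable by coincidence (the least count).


LC = MSD / n_div
= 0.6 / 33
= 0.0182

0.0182


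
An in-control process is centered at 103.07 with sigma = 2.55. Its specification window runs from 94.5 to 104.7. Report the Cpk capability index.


Cpu = (USL - mean) / (3*sigma) = (104.7 - 103.07) / (3*2.55) = 0.2131
Cpl = (mean - LSL) / (3*sigma) = (103.07 - 94.5) / (3*2.55) = 1.1203
Cpk = min(Cpu, Cpl) = 0.2131

0.2131


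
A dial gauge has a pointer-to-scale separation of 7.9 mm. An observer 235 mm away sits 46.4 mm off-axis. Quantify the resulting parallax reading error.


error = h * offset / d
= 7.9 * 46.4 / 235
= 1.5598

1.5598


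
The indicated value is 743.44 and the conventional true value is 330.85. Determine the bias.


Systematic error = measured - true
= 743.44 - 330.85
= 412.5900

412.5900


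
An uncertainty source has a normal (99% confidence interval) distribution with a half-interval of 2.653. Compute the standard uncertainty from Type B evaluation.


u_B = half_width / 2.576
u_B = 2.653 / 2.576
u_B = 1.0299

1.0299


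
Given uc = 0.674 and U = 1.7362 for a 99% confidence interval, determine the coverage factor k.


k = U / uc
k = 1.7362 / 0.674
k = 2.576

2.576


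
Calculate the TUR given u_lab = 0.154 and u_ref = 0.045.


TUR = u_lab / u_ref
= 0.154 / 0.045
= 3.4222

3.4222


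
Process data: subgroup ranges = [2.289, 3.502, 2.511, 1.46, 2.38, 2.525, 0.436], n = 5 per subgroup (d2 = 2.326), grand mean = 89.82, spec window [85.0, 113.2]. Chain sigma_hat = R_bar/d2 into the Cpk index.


R_bar = (2.289 + 3.502 + 2.511 + 1.46 + 2.38 + 2.525 + 0.436) / 7 = 2.1575714
sigma = R_bar / d2 = 2.1575714 / 2.326 = 0.92758874
Cp = (USL - LSL)/(6*sigma) = (113.2 - 85.0)/(6*0.92758874) = 5.0669
Cpu = (113.2 - 89.82)/(3*0.92758874) = 8.4017
Cpl = (89.82 - 85.0)/(3*0.92758874) = 1.7321
Cpk = min(Cpu, Cpl) = 1.7321

1.7321
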